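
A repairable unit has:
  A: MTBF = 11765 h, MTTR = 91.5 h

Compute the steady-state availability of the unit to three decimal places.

A(A) = MTBF/(MTBF+MTTR) = 11765/(11765+91.5) = 0.992

0.992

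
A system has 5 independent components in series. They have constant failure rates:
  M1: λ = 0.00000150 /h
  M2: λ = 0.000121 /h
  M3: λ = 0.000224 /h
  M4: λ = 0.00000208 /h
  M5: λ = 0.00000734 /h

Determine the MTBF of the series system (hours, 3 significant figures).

2810

Series of exponential components: λ_sys = Σ λ_i
λ_sys = 0.00000150 + 0.000121 + 0.000224 + 0.00000208 + 0.00000734 = 3.5592e-04 /h
MTBF = 1 / λ_sys = 2810 h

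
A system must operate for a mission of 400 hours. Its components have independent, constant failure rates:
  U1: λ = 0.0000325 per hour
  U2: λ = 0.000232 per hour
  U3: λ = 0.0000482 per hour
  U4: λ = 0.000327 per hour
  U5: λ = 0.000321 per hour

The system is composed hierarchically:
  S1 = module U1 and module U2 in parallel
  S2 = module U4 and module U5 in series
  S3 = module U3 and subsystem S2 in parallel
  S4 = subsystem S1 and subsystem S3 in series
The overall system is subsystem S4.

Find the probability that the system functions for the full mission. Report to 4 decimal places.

R(U1) = exp(−0.0000325 × 400) = 0.987084
R(U2) = exp(−0.000232 × 400) = 0.911376
R(U3) = exp(−0.0000482 × 400) = 0.980905
R(U4) = exp(−0.000327 × 400) = 0.877393
R(U5) = exp(−0.000321 × 400) = 0.879502
Parallel (U1 and U2): 1 − (1 − 0.987084)(1 − 0.911376) = 0.998855
Series (U4 and U5): 0.877393 × 0.879502 = 0.771669
Parallel (U3 and [0.771669]): 1 − (1 − 0.980905)(1 − 0.771669) = 0.995640
Series ([0.998855] and [0.995640]): 0.998855 × 0.995640 = 0.9945

0.9945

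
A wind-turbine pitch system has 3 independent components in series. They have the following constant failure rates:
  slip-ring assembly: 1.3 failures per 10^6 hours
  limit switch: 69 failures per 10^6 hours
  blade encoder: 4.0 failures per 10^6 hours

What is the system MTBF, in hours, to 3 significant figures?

Series of exponential components: λ_sys = Σ λ_i
λ_sys = 0.0000013 + 0.000069 + 0.0000040 = 7.4300e-05 /h
MTBF = 1 / λ_sys = 13500 h

13500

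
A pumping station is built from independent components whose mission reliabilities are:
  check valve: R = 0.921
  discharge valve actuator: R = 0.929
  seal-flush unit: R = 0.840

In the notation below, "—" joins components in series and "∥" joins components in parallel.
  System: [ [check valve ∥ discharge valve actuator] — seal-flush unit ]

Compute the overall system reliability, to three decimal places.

0.835

Parallel (check valve and discharge valve actuator): 1 − (1 − 0.92100)(1 − 0.92900) = 0.99439
Series ([0.99439] and seal-flush unit): 0.99439 × 0.84000 = 0.835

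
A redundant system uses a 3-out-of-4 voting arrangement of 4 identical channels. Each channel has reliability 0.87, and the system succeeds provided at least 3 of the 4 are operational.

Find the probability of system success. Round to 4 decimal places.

0.9153

R = Σ_{i=3}^{4} C(4,i) p^i (1−p)^{4−i} with p = 0.87
C(4,3)·0.87^3·0.13^1 = 0.342422
C(4,4)·0.87^4·0.13^0 = 0.572898
Sum = 0.9153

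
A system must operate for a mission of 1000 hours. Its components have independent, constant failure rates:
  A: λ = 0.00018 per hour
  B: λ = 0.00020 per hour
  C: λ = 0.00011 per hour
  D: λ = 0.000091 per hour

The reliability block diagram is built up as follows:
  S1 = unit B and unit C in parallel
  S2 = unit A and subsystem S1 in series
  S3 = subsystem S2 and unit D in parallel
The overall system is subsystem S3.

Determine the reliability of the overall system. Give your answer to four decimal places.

0.9843

R(A) = exp(−0.00018 × 1000) = 0.835270
R(B) = exp(−0.00020 × 1000) = 0.818731
R(C) = exp(−0.00011 × 1000) = 0.895834
R(D) = exp(−0.000091 × 1000) = 0.913018
Parallel (B and C): 1 − (1 − 0.818731)(1 − 0.895834) = 0.981118
Series (A and [0.981118]): 0.835270 × 0.981118 = 0.819498
Parallel ([0.819498] and D): 1 − (1 − 0.819498)(1 − 0.913018) = 0.9843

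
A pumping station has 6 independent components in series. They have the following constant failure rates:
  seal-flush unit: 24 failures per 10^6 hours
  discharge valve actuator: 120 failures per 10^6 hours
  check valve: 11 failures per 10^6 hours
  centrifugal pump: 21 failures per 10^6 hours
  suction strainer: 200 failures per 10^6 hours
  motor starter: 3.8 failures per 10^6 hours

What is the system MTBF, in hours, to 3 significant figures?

Series of exponential components: λ_sys = Σ λ_i
λ_sys = 0.000024 + 0.00012 + 0.000011 + 0.000021 + 0.00020 + 0.0000038 = 3.7980e-04 /h
MTBF = 1 / λ_sys = 2630 h

2630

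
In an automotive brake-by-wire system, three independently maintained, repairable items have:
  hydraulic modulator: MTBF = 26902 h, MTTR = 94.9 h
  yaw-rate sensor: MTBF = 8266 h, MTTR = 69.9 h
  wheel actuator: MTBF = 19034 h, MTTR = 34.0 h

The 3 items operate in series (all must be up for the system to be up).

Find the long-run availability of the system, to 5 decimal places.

A(hydraulic modulator) = MTBF/(MTBF+MTTR) = 26902/(26902+94.9) = 0.996485
A(yaw-rate sensor) = MTBF/(MTBF+MTTR) = 8266/(8266+69.9) = 0.991615
A(wheel actuator) = MTBF/(MTBF+MTTR) = 19034/(19034+34.0) = 0.998217
Series availability: 0.996485 × 0.991615 × 0.998217 = 0.98637

0.98637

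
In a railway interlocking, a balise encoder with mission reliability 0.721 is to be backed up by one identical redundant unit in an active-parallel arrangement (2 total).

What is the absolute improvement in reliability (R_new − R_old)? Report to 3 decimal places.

0.201

R_before = 0.721
R_after = 1 − (1 − 0.721)^2 = 0.922
ΔR = 0.922 − 0.721 = 0.201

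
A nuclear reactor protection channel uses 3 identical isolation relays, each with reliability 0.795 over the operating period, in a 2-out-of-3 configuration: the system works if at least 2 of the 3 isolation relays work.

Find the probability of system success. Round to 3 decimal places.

R = Σ_{i=2}^{3} C(3,i) p^i (1−p)^{3−i} with p = 0.795
C(3,2)·0.795^2·0.205^1 = 0.38870
C(3,3)·0.795^3·0.205^0 = 0.50246
Sum = 0.891

0.891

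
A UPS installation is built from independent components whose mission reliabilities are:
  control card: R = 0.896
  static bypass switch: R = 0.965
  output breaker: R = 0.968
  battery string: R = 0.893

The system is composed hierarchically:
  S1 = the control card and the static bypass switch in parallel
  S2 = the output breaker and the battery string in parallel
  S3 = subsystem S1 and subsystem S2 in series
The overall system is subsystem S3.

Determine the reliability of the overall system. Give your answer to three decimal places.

Parallel (control card and static bypass switch): 1 − (1 − 0.89600)(1 − 0.96500) = 0.99636
Parallel (output breaker and battery string): 1 − (1 − 0.96800)(1 − 0.89300) = 0.99658
Series ([0.99636] and [0.99658]): 0.99636 × 0.99658 = 0.993

0.993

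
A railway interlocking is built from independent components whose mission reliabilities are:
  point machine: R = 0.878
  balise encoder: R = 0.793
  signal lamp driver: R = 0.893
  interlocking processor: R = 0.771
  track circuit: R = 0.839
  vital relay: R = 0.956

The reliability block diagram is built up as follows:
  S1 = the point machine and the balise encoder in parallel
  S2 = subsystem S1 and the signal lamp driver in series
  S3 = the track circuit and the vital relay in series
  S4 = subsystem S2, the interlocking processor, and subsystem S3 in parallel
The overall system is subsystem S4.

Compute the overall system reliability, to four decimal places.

Parallel (point machine and balise encoder): 1 − (1 − 0.878000)(1 − 0.793000) = 0.974746
Series ([0.974746] and signal lamp driver): 0.974746 × 0.893000 = 0.870448
Series (track circuit and vital relay): 0.839000 × 0.956000 = 0.802084
Parallel ([0.870448], interlocking processor, and [0.802084]): 1 − (1 − 0.870448)(1 − 0.771000)(1 − 0.802084) = 0.9941

0.9941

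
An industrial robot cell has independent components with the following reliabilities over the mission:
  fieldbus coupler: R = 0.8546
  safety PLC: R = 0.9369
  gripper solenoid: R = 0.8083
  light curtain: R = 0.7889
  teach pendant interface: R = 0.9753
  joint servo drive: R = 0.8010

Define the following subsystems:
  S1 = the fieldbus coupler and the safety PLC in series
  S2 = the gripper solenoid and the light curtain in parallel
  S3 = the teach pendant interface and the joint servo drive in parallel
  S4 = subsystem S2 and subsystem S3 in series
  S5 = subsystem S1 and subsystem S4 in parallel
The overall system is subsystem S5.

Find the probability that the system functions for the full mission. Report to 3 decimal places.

0.991

Series (fieldbus coupler and safety PLC): 0.85460 × 0.93690 = 0.80067
Parallel (gripper solenoid and light curtain): 1 − (1 − 0.80830)(1 − 0.78890) = 0.95953
Parallel (teach pendant interface and joint servo drive): 1 − (1 − 0.97530)(1 − 0.80100) = 0.99508
Series ([0.95953] and [0.99508]): 0.95953 × 0.99508 = 0.95481
Parallel ([0.80067] and [0.95481]): 1 − (1 − 0.80067)(1 − 0.95481) = 0.991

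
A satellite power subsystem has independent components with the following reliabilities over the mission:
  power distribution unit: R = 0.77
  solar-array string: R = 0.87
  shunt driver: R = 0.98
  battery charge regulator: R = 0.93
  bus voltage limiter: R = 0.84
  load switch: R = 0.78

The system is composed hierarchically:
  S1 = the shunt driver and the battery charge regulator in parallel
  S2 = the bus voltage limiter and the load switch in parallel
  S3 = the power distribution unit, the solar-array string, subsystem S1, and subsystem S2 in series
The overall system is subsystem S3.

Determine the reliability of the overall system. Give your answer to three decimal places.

0.645

Parallel (shunt driver and battery charge regulator): 1 − (1 − 0.98000)(1 − 0.93000) = 0.99860
Parallel (bus voltage limiter and load switch): 1 − (1 − 0.84000)(1 − 0.78000) = 0.96480
Series (power distribution unit, solar-array string, [0.99860], and [0.96480]): 0.77000 × 0.87000 × 0.99860 × 0.96480 = 0.645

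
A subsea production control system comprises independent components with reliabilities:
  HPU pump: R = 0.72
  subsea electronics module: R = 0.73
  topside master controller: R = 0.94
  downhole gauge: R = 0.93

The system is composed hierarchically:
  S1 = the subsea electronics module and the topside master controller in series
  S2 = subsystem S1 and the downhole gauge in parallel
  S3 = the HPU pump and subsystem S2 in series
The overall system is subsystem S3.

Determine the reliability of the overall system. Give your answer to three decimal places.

Series (subsea electronics module and topside master controller): 0.73000 × 0.94000 = 0.68620
Parallel ([0.68620] and downhole gauge): 1 − (1 − 0.68620)(1 − 0.93000) = 0.97803
Series (HPU pump and [0.97803]): 0.72000 × 0.97803 = 0.704

0.704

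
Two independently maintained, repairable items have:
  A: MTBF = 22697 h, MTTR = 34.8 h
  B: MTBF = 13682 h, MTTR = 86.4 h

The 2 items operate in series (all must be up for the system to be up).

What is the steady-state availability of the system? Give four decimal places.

A(A) = MTBF/(MTBF+MTTR) = 22697/(22697+34.8) = 0.998469
A(B) = MTBF/(MTBF+MTTR) = 13682/(13682+86.4) = 0.993725
Series availability: 0.998469 × 0.993725 = 0.9922

0.9922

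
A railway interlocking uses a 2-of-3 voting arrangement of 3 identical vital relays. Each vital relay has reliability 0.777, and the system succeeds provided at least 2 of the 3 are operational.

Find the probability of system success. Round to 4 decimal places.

R = Σ_{i=2}^{3} C(3,i) p^i (1−p)^{3−i} with p = 0.777
C(3,2)·0.777^2·0.223^1 = 0.403895
C(3,3)·0.777^3·0.223^0 = 0.469097
Sum = 0.8730

0.8730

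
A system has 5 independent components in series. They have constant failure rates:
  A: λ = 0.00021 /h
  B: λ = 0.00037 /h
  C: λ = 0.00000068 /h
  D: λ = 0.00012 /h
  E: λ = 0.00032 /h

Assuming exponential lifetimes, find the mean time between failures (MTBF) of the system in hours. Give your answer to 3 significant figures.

Series of exponential components: λ_sys = Σ λ_i
λ_sys = 0.00021 + 0.00037 + 0.00000068 + 0.00012 + 0.00032 = 1.0207e-03 /h
MTBF = 1 / λ_sys = 980 h

980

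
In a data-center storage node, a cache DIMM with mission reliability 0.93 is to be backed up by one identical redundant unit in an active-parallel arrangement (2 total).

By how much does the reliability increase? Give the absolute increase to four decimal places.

0.0651

R_before = 0.93
R_after = 1 − (1 − 0.93)^2 = 0.9951
ΔR = 0.9951 − 0.93 = 0.0651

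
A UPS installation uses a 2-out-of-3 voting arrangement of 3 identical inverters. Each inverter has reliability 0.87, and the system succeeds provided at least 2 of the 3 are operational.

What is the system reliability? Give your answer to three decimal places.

R = Σ_{i=2}^{3} C(3,i) p^i (1−p)^{3−i} with p = 0.87
C(3,2)·0.87^2·0.13^1 = 0.29519
C(3,3)·0.87^3·0.13^0 = 0.65850
Sum = 0.954

0.954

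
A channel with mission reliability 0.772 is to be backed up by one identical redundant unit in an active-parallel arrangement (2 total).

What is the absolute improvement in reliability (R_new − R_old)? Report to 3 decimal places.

0.176

R_before = 0.772
R_after = 1 − (1 − 0.772)^2 = 0.948
ΔR = 0.948 − 0.772 = 0.176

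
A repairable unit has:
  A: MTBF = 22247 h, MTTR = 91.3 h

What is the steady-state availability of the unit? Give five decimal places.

0.99591

A(A) = MTBF/(MTBF+MTTR) = 22247/(22247+91.3) = 0.99591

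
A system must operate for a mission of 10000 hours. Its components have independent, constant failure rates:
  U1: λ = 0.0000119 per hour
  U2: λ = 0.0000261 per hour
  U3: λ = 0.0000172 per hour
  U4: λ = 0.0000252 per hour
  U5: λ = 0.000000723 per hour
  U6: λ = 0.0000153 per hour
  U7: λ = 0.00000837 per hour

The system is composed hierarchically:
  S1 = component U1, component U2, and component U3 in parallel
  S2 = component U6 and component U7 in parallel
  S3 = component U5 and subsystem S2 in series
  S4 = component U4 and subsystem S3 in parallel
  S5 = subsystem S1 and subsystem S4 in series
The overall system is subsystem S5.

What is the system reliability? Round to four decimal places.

R(U1) = exp(−0.0000119 × 10000) = 0.887808
R(U2) = exp(−0.0000261 × 10000) = 0.770281
R(U3) = exp(−0.0000172 × 10000) = 0.841979
R(U4) = exp(−0.0000252 × 10000) = 0.777245
R(U5) = exp(−0.000000723 × 10000) = 0.992796
R(U6) = exp(−0.0000153 × 10000) = 0.858130
R(U7) = exp(−0.00000837 × 10000) = 0.919707
Parallel (U1, U2, and U3): 1 − (1 − 0.887808)(1 − 0.770281)(1 − 0.841979) = 0.995927
Parallel (U6 and U7): 1 − (1 − 0.858130)(1 − 0.919707) = 0.988609
Series (U5 and [0.988609]): 0.992796 × 0.988609 = 0.981487
Parallel (U4 and [0.981487]): 1 − (1 − 0.777245)(1 − 0.981487) = 0.995876
Series ([0.995927] and [0.995876]): 0.995927 × 0.995876 = 0.9918

0.9918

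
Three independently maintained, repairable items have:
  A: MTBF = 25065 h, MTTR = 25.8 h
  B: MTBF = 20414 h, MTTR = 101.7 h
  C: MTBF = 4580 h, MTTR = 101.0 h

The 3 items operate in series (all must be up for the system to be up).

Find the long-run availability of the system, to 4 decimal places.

0.9726

A(A) = MTBF/(MTBF+MTTR) = 25065/(25065+25.8) = 0.998972
A(B) = MTBF/(MTBF+MTTR) = 20414/(20414+101.7) = 0.995043
A(C) = MTBF/(MTBF+MTTR) = 4580/(4580+101.0) = 0.978423
Series availability: 0.998972 × 0.995043 × 0.978423 = 0.9726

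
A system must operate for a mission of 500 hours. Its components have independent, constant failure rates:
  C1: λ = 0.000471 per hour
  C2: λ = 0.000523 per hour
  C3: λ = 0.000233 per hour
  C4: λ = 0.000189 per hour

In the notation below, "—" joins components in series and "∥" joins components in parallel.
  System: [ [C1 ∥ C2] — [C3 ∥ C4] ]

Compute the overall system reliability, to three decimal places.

R(C1) = exp(−0.000471 × 500) = 0.79018
R(C2) = exp(−0.000523 × 500) = 0.76990
R(C3) = exp(−0.000233 × 500) = 0.89003
R(C4) = exp(−0.000189 × 500) = 0.90983
Parallel (C1 and C2): 1 − (1 − 0.79018)(1 − 0.76990) = 0.95172
Parallel (C3 and C4): 1 − (1 − 0.89003)(1 − 0.90983) = 0.99008
Series ([0.95172] and [0.99008]): 0.95172 × 0.99008 = 0.942

0.942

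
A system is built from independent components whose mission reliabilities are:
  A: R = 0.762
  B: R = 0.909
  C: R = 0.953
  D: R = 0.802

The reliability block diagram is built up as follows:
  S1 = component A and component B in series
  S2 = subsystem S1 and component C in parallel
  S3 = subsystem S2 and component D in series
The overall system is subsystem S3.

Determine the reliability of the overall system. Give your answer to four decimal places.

0.7904

Series (A and B): 0.762000 × 0.909000 = 0.692658
Parallel ([0.692658] and C): 1 − (1 − 0.692658)(1 − 0.953000) = 0.985555
Series ([0.985555] and D): 0.985555 × 0.802000 = 0.7904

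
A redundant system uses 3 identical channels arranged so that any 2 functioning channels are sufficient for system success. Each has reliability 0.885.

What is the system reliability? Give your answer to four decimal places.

R = Σ_{i=2}^{3} C(3,i) p^i (1−p)^{3−i} with p = 0.885
C(3,2)·0.885^2·0.115^1 = 0.270213
C(3,3)·0.885^3·0.115^0 = 0.693154
Sum = 0.9634

0.9634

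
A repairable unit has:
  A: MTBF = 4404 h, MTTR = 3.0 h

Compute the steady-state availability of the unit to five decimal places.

A(A) = MTBF/(MTBF+MTTR) = 4404/(4404+3.0) = 0.99932

0.99932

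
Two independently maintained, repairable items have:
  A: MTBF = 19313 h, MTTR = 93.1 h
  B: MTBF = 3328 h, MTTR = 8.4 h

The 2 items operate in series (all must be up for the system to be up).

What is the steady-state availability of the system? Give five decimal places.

A(A) = MTBF/(MTBF+MTTR) = 19313/(19313+93.1) = 0.995203
A(B) = MTBF/(MTBF+MTTR) = 3328/(3328+8.4) = 0.997482
Series availability: 0.995203 × 0.997482 = 0.99270

0.99270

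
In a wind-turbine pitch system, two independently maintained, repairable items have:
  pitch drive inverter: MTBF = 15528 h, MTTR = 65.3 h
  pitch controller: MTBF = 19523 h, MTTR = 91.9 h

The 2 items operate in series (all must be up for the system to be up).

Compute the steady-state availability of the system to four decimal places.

A(pitch drive inverter) = MTBF/(MTBF+MTTR) = 15528/(15528+65.3) = 0.995812
A(pitch controller) = MTBF/(MTBF+MTTR) = 19523/(19523+91.9) = 0.995315
Series availability: 0.995812 × 0.995315 = 0.9911

0.9911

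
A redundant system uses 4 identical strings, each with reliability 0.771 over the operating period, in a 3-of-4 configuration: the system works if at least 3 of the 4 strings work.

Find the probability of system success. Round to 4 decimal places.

0.7732

R = Σ_{i=3}^{4} C(4,i) p^i (1−p)^{4−i} with p = 0.771
C(4,3)·0.771^3·0.229^1 = 0.419816
C(4,4)·0.771^4·0.229^0 = 0.353360
Sum = 0.7732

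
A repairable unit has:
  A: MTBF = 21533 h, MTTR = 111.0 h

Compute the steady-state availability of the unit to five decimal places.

A(A) = MTBF/(MTBF+MTTR) = 21533/(21533+111.0) = 0.99487

0.99487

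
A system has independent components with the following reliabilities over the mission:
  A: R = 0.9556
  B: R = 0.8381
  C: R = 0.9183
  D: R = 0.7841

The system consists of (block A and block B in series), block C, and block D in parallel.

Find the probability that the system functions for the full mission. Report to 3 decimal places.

0.996

Series (A and B): 0.95560 × 0.83810 = 0.80089
Parallel ([0.80089], C, and D): 1 − (1 − 0.80089)(1 − 0.91830)(1 − 0.78410) = 0.996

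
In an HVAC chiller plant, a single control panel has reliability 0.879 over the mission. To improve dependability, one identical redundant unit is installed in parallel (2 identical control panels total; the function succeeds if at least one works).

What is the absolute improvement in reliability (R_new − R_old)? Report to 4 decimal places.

R_before = 0.879
R_after = 1 − (1 − 0.879)^2 = 0.9854
ΔR = 0.9854 − 0.879 = 0.1064

0.1064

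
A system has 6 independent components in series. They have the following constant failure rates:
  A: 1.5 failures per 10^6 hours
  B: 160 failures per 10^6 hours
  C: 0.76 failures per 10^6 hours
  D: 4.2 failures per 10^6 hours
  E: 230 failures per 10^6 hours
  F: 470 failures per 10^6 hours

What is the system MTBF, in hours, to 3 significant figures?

1150

Series of exponential components: λ_sys = Σ λ_i
λ_sys = 0.0000015 + 0.00016 + 0.00000076 + 0.0000042 + 0.00023 + 0.00047 = 8.6646e-04 /h
MTBF = 1 / λ_sys = 1150 h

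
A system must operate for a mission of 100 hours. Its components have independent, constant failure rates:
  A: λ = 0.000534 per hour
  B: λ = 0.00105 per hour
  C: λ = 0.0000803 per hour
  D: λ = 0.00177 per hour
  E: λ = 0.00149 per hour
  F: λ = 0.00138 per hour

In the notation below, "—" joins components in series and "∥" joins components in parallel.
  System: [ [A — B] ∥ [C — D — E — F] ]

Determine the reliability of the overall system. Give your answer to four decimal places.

0.9449

R(A) = exp(−0.000534 × 100) = 0.948001
R(B) = exp(−0.00105 × 100) = 0.900325
R(C) = exp(−0.0000803 × 100) = 0.992002
R(D) = exp(−0.00177 × 100) = 0.837780
R(E) = exp(−0.00149 × 100) = 0.861569
R(F) = exp(−0.00138 × 100) = 0.871099
Series (A and B): 0.948001 × 0.900325 = 0.853509
Series (C, D, E, and F): 0.992002 × 0.837780 × 0.861569 × 0.871099 = 0.623735
Parallel ([0.853509] and [0.623735]): 1 − (1 − 0.853509)(1 − 0.623735) = 0.9449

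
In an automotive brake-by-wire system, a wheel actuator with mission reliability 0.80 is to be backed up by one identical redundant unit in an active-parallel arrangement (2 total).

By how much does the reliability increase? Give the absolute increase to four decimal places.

0.1600

R_before = 0.80
R_after = 1 − (1 − 0.80)^2 = 0.9600
ΔR = 0.9600 − 0.80 = 0.1600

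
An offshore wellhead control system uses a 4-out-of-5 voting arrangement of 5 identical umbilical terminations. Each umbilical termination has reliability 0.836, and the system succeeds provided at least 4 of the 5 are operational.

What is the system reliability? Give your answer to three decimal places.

R = Σ_{i=4}^{5} C(5,i) p^i (1−p)^{5−i} with p = 0.836
C(5,4)·0.836^4·0.164^1 = 0.40053
C(5,5)·0.836^5·0.164^0 = 0.40835
Sum = 0.809

0.809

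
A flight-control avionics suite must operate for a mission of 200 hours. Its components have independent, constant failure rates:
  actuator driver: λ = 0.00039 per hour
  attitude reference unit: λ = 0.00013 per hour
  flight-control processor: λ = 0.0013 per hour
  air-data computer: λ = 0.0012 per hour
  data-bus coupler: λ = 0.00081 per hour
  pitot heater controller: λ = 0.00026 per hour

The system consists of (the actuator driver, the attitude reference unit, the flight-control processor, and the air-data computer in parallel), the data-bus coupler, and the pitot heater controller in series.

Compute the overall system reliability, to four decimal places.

0.8073

R(actuator driver) = exp(−0.00039 × 200) = 0.924964
R(attitude reference unit) = exp(−0.00013 × 200) = 0.974335
R(flight-control processor) = exp(−0.0013 × 200) = 0.771052
R(air-data computer) = exp(−0.0012 × 200) = 0.786628
R(data-bus coupler) = exp(−0.00081 × 200) = 0.850441
R(pitot heater controller) = exp(−0.00026 × 200) = 0.949329
Parallel (actuator driver, attitude reference unit, flight-control processor, and air-data computer): 1 − (1 − 0.924964)(1 − 0.974335)(1 − 0.771052)(1 − 0.786628) = 0.999906
Series ([0.999906], data-bus coupler, and pitot heater controller): 0.999906 × 0.850441 × 0.949329 = 0.8073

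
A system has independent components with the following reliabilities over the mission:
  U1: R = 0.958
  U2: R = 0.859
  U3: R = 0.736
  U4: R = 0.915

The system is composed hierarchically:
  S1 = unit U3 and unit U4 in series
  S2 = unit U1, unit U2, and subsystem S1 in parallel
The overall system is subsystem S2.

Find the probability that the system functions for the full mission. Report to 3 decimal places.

0.998

Series (U3 and U4): 0.73600 × 0.91500 = 0.67344
Parallel (U1, U2, and [0.67344]): 1 − (1 − 0.95800)(1 − 0.85900)(1 − 0.67344) = 0.998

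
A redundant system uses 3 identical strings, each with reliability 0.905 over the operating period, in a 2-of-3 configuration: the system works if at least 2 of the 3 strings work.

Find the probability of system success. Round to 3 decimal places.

0.975

R = Σ_{i=2}^{3} C(3,i) p^i (1−p)^{3−i} with p = 0.905
C(3,2)·0.905^2·0.095^1 = 0.23342
C(3,3)·0.905^3·0.095^0 = 0.74122
Sum = 0.975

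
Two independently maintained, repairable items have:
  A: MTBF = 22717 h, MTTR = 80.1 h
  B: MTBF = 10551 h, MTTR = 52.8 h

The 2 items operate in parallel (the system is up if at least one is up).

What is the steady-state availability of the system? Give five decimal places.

0.99998

A(A) = MTBF/(MTBF+MTTR) = 22717/(22717+80.1) = 0.996486
A(B) = MTBF/(MTBF+MTTR) = 10551/(10551+52.8) = 0.995021
Parallel availability: 1 − (1 − 0.996486)(1 − 0.995021) = 0.99998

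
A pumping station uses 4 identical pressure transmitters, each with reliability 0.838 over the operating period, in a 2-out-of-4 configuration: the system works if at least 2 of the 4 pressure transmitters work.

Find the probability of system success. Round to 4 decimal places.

0.9851

R = Σ_{i=2}^{4} C(4,i) p^i (1−p)^{4−i} with p = 0.838
C(4,2)·0.838^2·0.162^2 = 0.110578
C(4,3)·0.838^3·0.162^1 = 0.381335
C(4,4)·0.838^4·0.162^0 = 0.493147
Sum = 0.9851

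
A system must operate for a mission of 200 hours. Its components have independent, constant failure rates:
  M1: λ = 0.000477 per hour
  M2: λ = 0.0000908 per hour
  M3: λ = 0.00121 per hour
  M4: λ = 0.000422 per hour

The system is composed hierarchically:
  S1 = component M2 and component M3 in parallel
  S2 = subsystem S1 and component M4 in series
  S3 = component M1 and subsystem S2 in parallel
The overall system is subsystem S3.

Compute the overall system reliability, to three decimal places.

0.992

R(M1) = exp(−0.000477 × 200) = 0.90901
R(M2) = exp(−0.0000908 × 200) = 0.98200
R(M3) = exp(−0.00121 × 200) = 0.78506
R(M4) = exp(−0.000422 × 200) = 0.91906
Parallel (M2 and M3): 1 − (1 − 0.98200)(1 − 0.78506) = 0.99613
Series ([0.99613] and M4): 0.99613 × 0.91906 = 0.91550
Parallel (M1 and [0.91550]): 1 − (1 − 0.90901)(1 − 0.91550) = 0.992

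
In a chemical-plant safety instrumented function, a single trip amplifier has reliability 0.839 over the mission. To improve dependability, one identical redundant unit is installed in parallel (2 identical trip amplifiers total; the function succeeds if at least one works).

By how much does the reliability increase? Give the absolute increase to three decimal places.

0.135

R_before = 0.839
R_after = 1 − (1 − 0.839)^2 = 0.974
ΔR = 0.974 − 0.839 = 0.135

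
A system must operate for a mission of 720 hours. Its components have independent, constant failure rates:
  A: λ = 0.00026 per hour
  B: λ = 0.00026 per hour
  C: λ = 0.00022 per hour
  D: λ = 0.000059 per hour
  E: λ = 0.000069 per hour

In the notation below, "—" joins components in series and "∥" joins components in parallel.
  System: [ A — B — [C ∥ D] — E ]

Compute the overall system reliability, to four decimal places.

R(A) = exp(−0.00026 × 720) = 0.829278
R(B) = exp(−0.00026 × 720) = 0.829278
R(C) = exp(−0.00022 × 720) = 0.853508
R(D) = exp(−0.000059 × 720) = 0.958410
R(E) = exp(−0.000069 × 720) = 0.951534
Parallel (C and D): 1 − (1 − 0.853508)(1 − 0.958410) = 0.993907
Series (A, B, [0.993907], and E): 0.829278 × 0.829278 × 0.993907 × 0.951534 = 0.6504

0.6504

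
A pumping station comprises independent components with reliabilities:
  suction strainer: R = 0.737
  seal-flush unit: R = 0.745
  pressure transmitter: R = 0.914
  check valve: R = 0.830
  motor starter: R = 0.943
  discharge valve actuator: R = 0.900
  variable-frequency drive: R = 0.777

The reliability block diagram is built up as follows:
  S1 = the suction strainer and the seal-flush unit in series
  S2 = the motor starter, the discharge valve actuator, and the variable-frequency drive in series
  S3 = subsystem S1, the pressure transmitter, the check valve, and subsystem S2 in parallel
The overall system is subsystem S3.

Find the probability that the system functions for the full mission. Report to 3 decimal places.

0.998

Series (suction strainer and seal-flush unit): 0.73700 × 0.74500 = 0.54907
Series (motor starter, discharge valve actuator, and variable-frequency drive): 0.94300 × 0.90000 × 0.77700 = 0.65944
Parallel ([0.54907], pressure transmitter, check valve, and [0.65944]): 1 − (1 − 0.54907)(1 − 0.91400)(1 − 0.83000)(1 − 0.65944) = 0.998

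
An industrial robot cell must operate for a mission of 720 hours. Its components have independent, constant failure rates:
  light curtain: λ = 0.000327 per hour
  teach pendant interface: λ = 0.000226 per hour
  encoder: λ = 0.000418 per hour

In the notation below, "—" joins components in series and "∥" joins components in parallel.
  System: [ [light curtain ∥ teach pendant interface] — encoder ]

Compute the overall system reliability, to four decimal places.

0.7168

R(light curtain) = exp(−0.000327 × 720) = 0.790223
R(teach pendant interface) = exp(−0.000226 × 720) = 0.849829
R(encoder) = exp(−0.000418 × 720) = 0.740107
Parallel (light curtain and teach pendant interface): 1 − (1 − 0.790223)(1 − 0.849829) = 0.968498
Series ([0.968498] and encoder): 0.968498 × 0.740107 = 0.7168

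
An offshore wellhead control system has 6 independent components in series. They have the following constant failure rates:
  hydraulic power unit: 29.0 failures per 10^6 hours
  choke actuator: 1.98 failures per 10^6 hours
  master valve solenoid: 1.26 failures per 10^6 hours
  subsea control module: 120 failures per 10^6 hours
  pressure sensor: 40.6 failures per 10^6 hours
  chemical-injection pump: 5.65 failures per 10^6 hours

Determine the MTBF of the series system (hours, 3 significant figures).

5040

Series of exponential components: λ_sys = Σ λ_i
λ_sys = 0.0000290 + 0.00000198 + 0.00000126 + 0.000120 + 0.0000406 + 0.00000565 = 1.9849e-04 /h
MTBF = 1 / λ_sys = 5040 h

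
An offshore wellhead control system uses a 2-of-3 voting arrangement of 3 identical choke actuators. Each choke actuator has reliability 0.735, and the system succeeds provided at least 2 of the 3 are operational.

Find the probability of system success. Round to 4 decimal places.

0.8265

R = Σ_{i=2}^{3} C(3,i) p^i (1−p)^{3−i} with p = 0.735
C(3,2)·0.735^2·0.265^1 = 0.429479
C(3,3)·0.735^3·0.265^0 = 0.397065
Sum = 0.8265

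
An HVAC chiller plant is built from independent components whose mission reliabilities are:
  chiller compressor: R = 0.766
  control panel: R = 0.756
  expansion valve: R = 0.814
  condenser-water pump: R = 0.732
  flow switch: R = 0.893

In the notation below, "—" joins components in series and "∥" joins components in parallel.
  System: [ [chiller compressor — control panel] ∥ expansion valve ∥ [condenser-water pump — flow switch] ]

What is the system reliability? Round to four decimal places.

Series (chiller compressor and control panel): 0.766000 × 0.756000 = 0.579096
Series (condenser-water pump and flow switch): 0.732000 × 0.893000 = 0.653676
Parallel ([0.579096], expansion valve, and [0.653676]): 1 − (1 − 0.579096)(1 − 0.814000)(1 − 0.653676) = 0.9729

0.9729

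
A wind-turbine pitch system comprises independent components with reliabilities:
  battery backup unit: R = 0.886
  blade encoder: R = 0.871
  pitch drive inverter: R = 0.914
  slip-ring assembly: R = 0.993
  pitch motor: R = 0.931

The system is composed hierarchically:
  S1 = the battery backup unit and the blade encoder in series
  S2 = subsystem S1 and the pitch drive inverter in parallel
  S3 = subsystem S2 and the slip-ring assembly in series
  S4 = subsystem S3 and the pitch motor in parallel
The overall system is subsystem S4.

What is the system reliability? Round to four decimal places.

Series (battery backup unit and blade encoder): 0.886000 × 0.871000 = 0.771706
Parallel ([0.771706] and pitch drive inverter): 1 − (1 − 0.771706)(1 − 0.914000) = 0.980367
Series ([0.980367] and slip-ring assembly): 0.980367 × 0.993000 = 0.973504
Parallel ([0.973504] and pitch motor): 1 − (1 − 0.973504)(1 − 0.931000) = 0.9982

0.9982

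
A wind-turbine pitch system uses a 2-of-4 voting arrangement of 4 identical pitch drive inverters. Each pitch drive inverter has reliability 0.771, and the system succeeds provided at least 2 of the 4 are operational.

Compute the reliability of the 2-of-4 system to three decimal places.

0.960

R = Σ_{i=2}^{4} C(4,i) p^i (1−p)^{4−i} with p = 0.771
C(4,2)·0.771^2·0.229^2 = 0.18704
C(4,3)·0.771^3·0.229^1 = 0.41982
C(4,4)·0.771^4·0.229^0 = 0.35336
Sum = 0.960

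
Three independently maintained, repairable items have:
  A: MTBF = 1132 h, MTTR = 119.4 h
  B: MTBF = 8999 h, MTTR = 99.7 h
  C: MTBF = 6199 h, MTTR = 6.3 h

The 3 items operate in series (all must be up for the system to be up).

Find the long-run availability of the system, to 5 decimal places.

0.89377

A(A) = MTBF/(MTBF+MTTR) = 1132/(1132+119.4) = 0.904587
A(B) = MTBF/(MTBF+MTTR) = 8999/(8999+99.7) = 0.989042
A(C) = MTBF/(MTBF+MTTR) = 6199/(6199+6.3) = 0.998985
Series availability: 0.904587 × 0.989042 × 0.998985 = 0.89377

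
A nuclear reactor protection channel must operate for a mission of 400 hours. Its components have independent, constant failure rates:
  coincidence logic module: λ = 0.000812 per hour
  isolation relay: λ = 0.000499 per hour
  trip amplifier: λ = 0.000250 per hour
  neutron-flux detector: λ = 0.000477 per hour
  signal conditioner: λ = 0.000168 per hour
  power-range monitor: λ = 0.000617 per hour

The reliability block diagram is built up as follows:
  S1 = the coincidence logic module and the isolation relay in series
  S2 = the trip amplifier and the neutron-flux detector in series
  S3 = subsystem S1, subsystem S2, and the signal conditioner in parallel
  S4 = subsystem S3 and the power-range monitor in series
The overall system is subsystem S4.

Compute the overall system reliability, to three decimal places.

R(coincidence logic module) = exp(−0.000812 × 400) = 0.72267
R(isolation relay) = exp(−0.000499 × 400) = 0.81906
R(trip amplifier) = exp(−0.000250 × 400) = 0.90484
R(neutron-flux detector) = exp(−0.000477 × 400) = 0.82630
R(signal conditioner) = exp(−0.000168 × 400) = 0.93501
R(power-range monitor) = exp(−0.000617 × 400) = 0.78130
Series (coincidence logic module and isolation relay): 0.72267 × 0.81906 = 0.59191
Series (trip amplifier and neutron-flux detector): 0.90484 × 0.82630 = 0.74767
Parallel ([0.59191], [0.74767], and signal conditioner): 1 − (1 − 0.59191)(1 − 0.74767)(1 − 0.93501) = 0.99331
Series ([0.99331] and power-range monitor): 0.99331 × 0.78130 = 0.776

0.776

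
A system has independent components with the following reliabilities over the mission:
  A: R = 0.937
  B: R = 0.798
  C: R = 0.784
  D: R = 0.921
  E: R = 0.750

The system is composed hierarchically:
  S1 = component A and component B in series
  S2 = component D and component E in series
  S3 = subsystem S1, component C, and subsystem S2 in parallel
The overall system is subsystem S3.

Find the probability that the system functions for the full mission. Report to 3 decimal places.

0.983

Series (A and B): 0.93700 × 0.79800 = 0.74773
Series (D and E): 0.92100 × 0.75000 = 0.69075
Parallel ([0.74773], C, and [0.69075]): 1 − (1 − 0.74773)(1 − 0.78400)(1 − 0.69075) = 0.983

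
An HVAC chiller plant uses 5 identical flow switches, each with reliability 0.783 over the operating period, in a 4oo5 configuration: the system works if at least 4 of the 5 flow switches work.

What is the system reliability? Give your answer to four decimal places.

R = Σ_{i=4}^{5} C(5,i) p^i (1−p)^{5−i} with p = 0.783
C(5,4)·0.783^4·0.217^1 = 0.407828
C(5,5)·0.783^5·0.217^0 = 0.294313
Sum = 0.7021

0.7021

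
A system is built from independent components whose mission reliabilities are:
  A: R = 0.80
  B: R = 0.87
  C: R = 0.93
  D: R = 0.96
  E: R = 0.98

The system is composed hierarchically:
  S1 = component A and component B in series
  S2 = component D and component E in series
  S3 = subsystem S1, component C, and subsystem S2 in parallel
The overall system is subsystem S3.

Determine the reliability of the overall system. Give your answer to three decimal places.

0.999

Series (A and B): 0.80000 × 0.87000 = 0.69600
Series (D and E): 0.96000 × 0.98000 = 0.94080
Parallel ([0.69600], C, and [0.94080]): 1 − (1 − 0.69600)(1 − 0.93000)(1 − 0.94080) = 0.999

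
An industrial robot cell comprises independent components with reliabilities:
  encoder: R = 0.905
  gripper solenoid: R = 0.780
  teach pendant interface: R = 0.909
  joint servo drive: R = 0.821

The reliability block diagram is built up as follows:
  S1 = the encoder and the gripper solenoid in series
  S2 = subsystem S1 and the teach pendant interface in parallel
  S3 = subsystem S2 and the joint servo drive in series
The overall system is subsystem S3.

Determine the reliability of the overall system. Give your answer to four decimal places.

0.7990

Series (encoder and gripper solenoid): 0.905000 × 0.780000 = 0.705900
Parallel ([0.705900] and teach pendant interface): 1 − (1 − 0.705900)(1 − 0.909000) = 0.973237
Series ([0.973237] and joint servo drive): 0.973237 × 0.821000 = 0.7990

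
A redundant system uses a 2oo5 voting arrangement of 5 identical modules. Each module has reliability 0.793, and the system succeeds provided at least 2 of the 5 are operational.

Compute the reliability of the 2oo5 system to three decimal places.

0.992

R = Σ_{i=2}^{5} C(5,i) p^i (1−p)^{5−i} with p = 0.793
C(5,2)·0.793^2·0.207^3 = 0.05578
C(5,3)·0.793^3·0.207^2 = 0.21368
C(5,4)·0.793^4·0.207^1 = 0.40929
C(5,5)·0.793^5·0.207^0 = 0.31359
Sum = 0.992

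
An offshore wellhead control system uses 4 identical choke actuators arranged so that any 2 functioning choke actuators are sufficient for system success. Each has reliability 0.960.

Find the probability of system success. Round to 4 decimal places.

R = Σ_{i=2}^{4} C(4,i) p^i (1−p)^{4−i} with p = 0.960
C(4,2)·0.960^2·0.040^2 = 0.008847
C(4,3)·0.960^3·0.040^1 = 0.141558
C(4,4)·0.960^4·0.040^0 = 0.849347
Sum = 0.9998

0.9998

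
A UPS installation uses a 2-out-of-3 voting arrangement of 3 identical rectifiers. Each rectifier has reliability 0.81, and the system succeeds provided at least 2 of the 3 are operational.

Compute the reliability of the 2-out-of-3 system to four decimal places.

R = Σ_{i=2}^{3} C(3,i) p^i (1−p)^{3−i} with p = 0.81
C(3,2)·0.81^2·0.19^1 = 0.373977
C(3,3)·0.81^3·0.19^0 = 0.531441
Sum = 0.9054

0.9054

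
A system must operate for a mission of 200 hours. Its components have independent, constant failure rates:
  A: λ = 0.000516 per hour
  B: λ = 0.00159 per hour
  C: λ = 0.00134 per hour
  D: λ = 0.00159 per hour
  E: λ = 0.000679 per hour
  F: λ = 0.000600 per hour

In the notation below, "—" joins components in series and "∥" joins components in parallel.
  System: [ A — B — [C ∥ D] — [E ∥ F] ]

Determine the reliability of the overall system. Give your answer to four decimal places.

R(A) = exp(−0.000516 × 200) = 0.901947
R(B) = exp(−0.00159 × 200) = 0.727603
R(C) = exp(−0.00134 × 200) = 0.764908
R(D) = exp(−0.00159 × 200) = 0.727603
R(E) = exp(−0.000679 × 200) = 0.873017
R(F) = exp(−0.000600 × 200) = 0.886920
Parallel (C and D): 1 − (1 − 0.764908)(1 − 0.727603) = 0.935962
Parallel (E and F): 1 − (1 − 0.873017)(1 − 0.886920) = 0.985641
Series (A, B, [0.935962], and [0.985641]): 0.901947 × 0.727603 × 0.935962 × 0.985641 = 0.6054

0.6054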